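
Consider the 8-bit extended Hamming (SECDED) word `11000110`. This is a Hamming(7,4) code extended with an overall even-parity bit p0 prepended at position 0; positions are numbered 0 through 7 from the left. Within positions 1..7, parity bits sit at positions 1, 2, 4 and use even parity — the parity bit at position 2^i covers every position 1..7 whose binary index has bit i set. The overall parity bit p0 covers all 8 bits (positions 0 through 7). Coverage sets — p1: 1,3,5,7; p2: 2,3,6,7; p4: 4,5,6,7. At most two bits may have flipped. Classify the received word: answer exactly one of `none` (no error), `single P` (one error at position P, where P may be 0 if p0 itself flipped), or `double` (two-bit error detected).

s1: b1⊕b3⊕b5⊕b7 = 1⊕0⊕1⊕0 = 0
s2: b2⊕b3⊕b6⊕b7 = 0⊕0⊕1⊕0 = 1
s4: b4⊕b5⊕b6⊕b7 = 0⊕1⊕1⊕0 = 0
Syndrome (s4...s1) = 010 → position 2.
Overall parity (XOR of all 8 bits, including p0): 1⊕1⊕0⊕0⊕0⊕1⊕1⊕0 = 0
Overall=0, syndrome position=2 → double-bit error detected (uncorrectable).

double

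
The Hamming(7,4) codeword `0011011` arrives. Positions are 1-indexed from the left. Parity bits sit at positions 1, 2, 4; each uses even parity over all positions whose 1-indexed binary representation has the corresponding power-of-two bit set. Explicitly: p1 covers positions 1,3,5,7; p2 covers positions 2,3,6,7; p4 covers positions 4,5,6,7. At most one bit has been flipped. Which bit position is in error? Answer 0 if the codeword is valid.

6

s1: b1⊕b3⊕b5⊕b7 = 0⊕1⊕0⊕1 = 0
s2: b2⊕b3⊕b6⊕b7 = 0⊕1⊕1⊕1 = 1
s4: b4⊕b5⊕b6⊕b7 = 1⊕0⊕1⊕1 = 1
Syndrome (s4...s1) = 110 → position 6.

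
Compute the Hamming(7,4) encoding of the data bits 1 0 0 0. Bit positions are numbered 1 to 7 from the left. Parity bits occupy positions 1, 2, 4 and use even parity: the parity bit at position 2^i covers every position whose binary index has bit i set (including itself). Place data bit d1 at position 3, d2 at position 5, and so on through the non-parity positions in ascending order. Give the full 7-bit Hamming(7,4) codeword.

Place data bits at non-power-of-two positions: b3=1, b5=0, b6=0, b7=0.
p1 = XOR of data positions {3,5,7} = 1⊕0⊕0 = 1
p2 = XOR of data positions {3,6,7} = 1⊕0⊕0 = 1
p4 = XOR of data positions {5,6,7} = 0⊕0⊕0 = 0
Codeword b1..b7 = 1110000

1110000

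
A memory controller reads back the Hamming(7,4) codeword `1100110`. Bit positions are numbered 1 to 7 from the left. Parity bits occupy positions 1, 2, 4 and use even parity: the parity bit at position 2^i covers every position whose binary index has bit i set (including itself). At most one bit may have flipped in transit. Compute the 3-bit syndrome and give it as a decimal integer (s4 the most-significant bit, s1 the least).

0

s1: b1⊕b3⊕b5⊕b7 = 1⊕0⊕1⊕0 = 0
s2: b2⊕b3⊕b6⊕b7 = 1⊕0⊕1⊕0 = 0
s4: b4⊕b5⊕b6⊕b7 = 0⊕1⊕1⊕0 = 0
Syndrome (s4...s1) = 000 → position 0 (no error).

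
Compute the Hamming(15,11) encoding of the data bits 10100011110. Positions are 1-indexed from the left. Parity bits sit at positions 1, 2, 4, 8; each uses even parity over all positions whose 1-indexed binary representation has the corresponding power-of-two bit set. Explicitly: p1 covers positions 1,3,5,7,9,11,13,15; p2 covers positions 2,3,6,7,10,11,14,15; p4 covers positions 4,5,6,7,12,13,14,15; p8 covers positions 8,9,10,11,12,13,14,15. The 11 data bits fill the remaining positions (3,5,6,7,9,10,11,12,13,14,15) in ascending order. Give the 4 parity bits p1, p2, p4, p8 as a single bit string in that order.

Place data bits at non-power-of-two positions: b3=1, b5=0, b6=1, b7=0, b9=0, b10=0, b11=1, b12=1, b13=1, b14=1, b15=0.
p1 = XOR of data positions {3,5,7,9,11,13,15} = 1⊕0⊕0⊕0⊕1⊕1⊕0 = 1
p2 = XOR of data positions {3,6,7,10,11,14,15} = 1⊕1⊕0⊕0⊕1⊕1⊕0 = 0
p4 = XOR of data positions {5,6,7,12,13,14,15} = 0⊕1⊕0⊕1⊕1⊕1⊕0 = 0
p8 = XOR of data positions {9,10,11,12,13,14,15} = 0⊕0⊕1⊕1⊕1⊕1⊕0 = 0
Parity bits p1,p2,p4,p8 = 1000

1000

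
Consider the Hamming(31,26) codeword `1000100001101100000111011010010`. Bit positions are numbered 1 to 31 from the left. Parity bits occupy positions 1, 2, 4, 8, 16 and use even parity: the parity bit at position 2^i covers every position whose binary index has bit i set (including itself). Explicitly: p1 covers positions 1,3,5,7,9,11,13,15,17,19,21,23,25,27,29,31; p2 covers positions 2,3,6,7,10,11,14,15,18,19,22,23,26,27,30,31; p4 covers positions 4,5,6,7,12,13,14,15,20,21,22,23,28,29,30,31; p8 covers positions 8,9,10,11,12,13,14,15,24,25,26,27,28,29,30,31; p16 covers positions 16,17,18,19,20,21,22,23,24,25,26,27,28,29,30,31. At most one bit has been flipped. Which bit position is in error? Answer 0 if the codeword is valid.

21

s1: b1⊕b3⊕b5⊕b7⊕b9⊕b11⊕b13⊕b15⊕b17⊕b19⊕b21⊕b23⊕b25⊕b27⊕b29⊕b31 = 1⊕0⊕1⊕0⊕0⊕1⊕1⊕0⊕0⊕0⊕1⊕0⊕1⊕1⊕0⊕0 = 1
s2: b2⊕b3⊕b6⊕b7⊕b10⊕b11⊕b14⊕b15⊕b18⊕b19⊕b22⊕b23⊕b26⊕b27⊕b30⊕b31 = 0⊕0⊕0⊕0⊕1⊕1⊕1⊕0⊕0⊕0⊕1⊕0⊕0⊕1⊕1⊕0 = 0
s4: b4⊕b5⊕b6⊕b7⊕b12⊕b13⊕b14⊕b15⊕b20⊕b21⊕b22⊕b23⊕b28⊕b29⊕b30⊕b31 = 0⊕1⊕0⊕0⊕0⊕1⊕1⊕0⊕1⊕1⊕1⊕0⊕0⊕0⊕1⊕0 = 1
s8: b8⊕b9⊕b10⊕b11⊕b12⊕b13⊕b14⊕b15⊕b24⊕b25⊕b26⊕b27⊕b28⊕b29⊕b30⊕b31 = 0⊕0⊕1⊕1⊕0⊕1⊕1⊕0⊕1⊕1⊕0⊕1⊕0⊕0⊕1⊕0 = 0
s16: b16⊕b17⊕b18⊕b19⊕b20⊕b21⊕b22⊕b23⊕b24⊕b25⊕b26⊕b27⊕b28⊕b29⊕b30⊕b31 = 0⊕0⊕0⊕0⊕1⊕1⊕1⊕0⊕1⊕1⊕0⊕1⊕0⊕0⊕1⊕0 = 1
Syndrome (s16...s1) = 10101 → position 21.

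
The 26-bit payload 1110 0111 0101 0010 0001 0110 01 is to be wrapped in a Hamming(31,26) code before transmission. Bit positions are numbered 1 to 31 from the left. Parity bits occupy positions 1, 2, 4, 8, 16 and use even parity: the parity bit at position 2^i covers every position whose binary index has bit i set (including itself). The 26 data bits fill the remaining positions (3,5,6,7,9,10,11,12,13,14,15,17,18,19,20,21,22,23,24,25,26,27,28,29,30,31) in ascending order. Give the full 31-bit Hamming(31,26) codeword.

Place data bits at non-power-of-two positions: b3=1, b5=1, b6=1, b7=0, b9=0, b10=1, b11=1, b12=1, b13=0, b14=1, b15=0, b17=1, b18=0, b19=0, b20=1, b21=0, b22=0, b23=0, b24=0, b25=1, b26=0, b27=1, b28=1, b29=0, b30=0, b31=1.
p1 = XOR of data positions {3,5,7,9,11,13,15,17,19,21,23,25,27,29,31} = 1⊕1⊕0⊕0⊕1⊕0⊕0⊕1⊕0⊕0⊕0⊕1⊕1⊕0⊕1 = 1
p2 = XOR of data positions {3,6,7,10,11,14,15,18,19,22,23,26,27,30,31} = 1⊕1⊕0⊕1⊕1⊕1⊕0⊕0⊕0⊕0⊕0⊕0⊕1⊕0⊕1 = 1
p4 = XOR of data positions {5,6,7,12,13,14,15,20,21,22,23,28,29,30,31} = 1⊕1⊕0⊕1⊕0⊕1⊕0⊕1⊕0⊕0⊕0⊕1⊕0⊕0⊕1 = 1
p8 = XOR of data positions {9,10,11,12,13,14,15,24,25,26,27,28,29,30,31} = 0⊕1⊕1⊕1⊕0⊕1⊕0⊕0⊕1⊕0⊕1⊕1⊕0⊕0⊕1 = 0
p16 = XOR of data positions {17,18,19,20,21,22,23,24,25,26,27,28,29,30,31} = 1⊕0⊕0⊕1⊕0⊕0⊕0⊕0⊕1⊕0⊕1⊕1⊕0⊕0⊕1 = 0
Codeword b1..b31 = 1111110001110100100100001011001

1111110001110100100100001011001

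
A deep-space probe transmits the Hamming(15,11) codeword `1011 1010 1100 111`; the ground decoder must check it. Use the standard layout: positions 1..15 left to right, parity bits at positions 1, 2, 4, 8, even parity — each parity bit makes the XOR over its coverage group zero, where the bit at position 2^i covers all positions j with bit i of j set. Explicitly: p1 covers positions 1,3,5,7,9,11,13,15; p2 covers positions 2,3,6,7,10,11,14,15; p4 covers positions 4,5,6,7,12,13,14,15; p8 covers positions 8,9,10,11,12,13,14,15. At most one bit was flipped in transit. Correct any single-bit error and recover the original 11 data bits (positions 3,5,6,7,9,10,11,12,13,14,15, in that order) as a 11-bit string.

s1: b1⊕b3⊕b5⊕b7⊕b9⊕b11⊕b13⊕b15 = 1⊕1⊕1⊕1⊕1⊕0⊕1⊕1 = 1
s2: b2⊕b3⊕b6⊕b7⊕b10⊕b11⊕b14⊕b15 = 0⊕1⊕0⊕1⊕1⊕0⊕1⊕1 = 1
s4: b4⊕b5⊕b6⊕b7⊕b12⊕b13⊕b14⊕b15 = 1⊕1⊕0⊕1⊕0⊕1⊕1⊕1 = 0
s8: b8⊕b9⊕b10⊕b11⊕b12⊕b13⊕b14⊕b15 = 0⊕1⊕1⊕0⊕0⊕1⊕1⊕1 = 1
Syndrome (s8...s1) = 1011 → position 11.
Flip bit 11: corrected codeword = 101110101110111
Data bits at positions 3,5,6,7,9,10,11,12,13,14,15: 11011110111

11011110111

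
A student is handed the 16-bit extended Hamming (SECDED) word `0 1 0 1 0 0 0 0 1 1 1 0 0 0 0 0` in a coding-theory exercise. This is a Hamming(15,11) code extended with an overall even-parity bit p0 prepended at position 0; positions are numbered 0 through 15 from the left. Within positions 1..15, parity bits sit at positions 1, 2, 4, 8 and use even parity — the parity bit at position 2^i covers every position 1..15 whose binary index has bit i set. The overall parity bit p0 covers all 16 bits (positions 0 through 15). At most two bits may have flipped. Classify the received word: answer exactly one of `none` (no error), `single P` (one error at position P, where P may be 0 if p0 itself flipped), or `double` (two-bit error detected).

s1: b1⊕b3⊕b5⊕b7⊕b9⊕b11⊕b13⊕b15 = 1⊕1⊕0⊕0⊕1⊕0⊕0⊕0 = 1
s2: b2⊕b3⊕b6⊕b7⊕b10⊕b11⊕b14⊕b15 = 0⊕1⊕0⊕0⊕1⊕0⊕0⊕0 = 0
s4: b4⊕b5⊕b6⊕b7⊕b12⊕b13⊕b14⊕b15 = 0⊕0⊕0⊕0⊕0⊕0⊕0⊕0 = 0
s8: b8⊕b9⊕b10⊕b11⊕b12⊕b13⊕b14⊕b15 = 1⊕1⊕1⊕0⊕0⊕0⊕0⊕0 = 1
Syndrome (s8...s1) = 1001 → position 9.
Overall parity (XOR of all 16 bits, including p0): 0⊕1⊕0⊕1⊕0⊕0⊕0⊕0⊕1⊕1⊕1⊕0⊕0⊕0⊕0⊕0 = 1
Overall=1, syndrome position=9 → single-bit error at position 9.

single 9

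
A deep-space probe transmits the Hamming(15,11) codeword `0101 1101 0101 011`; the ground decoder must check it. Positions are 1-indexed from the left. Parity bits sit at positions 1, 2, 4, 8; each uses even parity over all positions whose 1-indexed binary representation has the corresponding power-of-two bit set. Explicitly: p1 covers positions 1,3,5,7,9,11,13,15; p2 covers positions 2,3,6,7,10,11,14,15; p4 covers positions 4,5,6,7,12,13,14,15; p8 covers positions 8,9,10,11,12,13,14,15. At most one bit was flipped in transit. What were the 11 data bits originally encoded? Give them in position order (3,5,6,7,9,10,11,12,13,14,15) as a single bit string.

s1: b1⊕b3⊕b5⊕b7⊕b9⊕b11⊕b13⊕b15 = 0⊕0⊕1⊕0⊕0⊕0⊕0⊕1 = 0
s2: b2⊕b3⊕b6⊕b7⊕b10⊕b11⊕b14⊕b15 = 1⊕0⊕1⊕0⊕1⊕0⊕1⊕1 = 1
s4: b4⊕b5⊕b6⊕b7⊕b12⊕b13⊕b14⊕b15 = 1⊕1⊕1⊕0⊕1⊕0⊕1⊕1 = 0
s8: b8⊕b9⊕b10⊕b11⊕b12⊕b13⊕b14⊕b15 = 1⊕0⊕1⊕0⊕1⊕0⊕1⊕1 = 1
Syndrome (s8...s1) = 1010 → position 10.
Flip bit 10: corrected codeword = 010111010001011
Data bits at positions 3,5,6,7,9,10,11,12,13,14,15: 01100001011

01100001011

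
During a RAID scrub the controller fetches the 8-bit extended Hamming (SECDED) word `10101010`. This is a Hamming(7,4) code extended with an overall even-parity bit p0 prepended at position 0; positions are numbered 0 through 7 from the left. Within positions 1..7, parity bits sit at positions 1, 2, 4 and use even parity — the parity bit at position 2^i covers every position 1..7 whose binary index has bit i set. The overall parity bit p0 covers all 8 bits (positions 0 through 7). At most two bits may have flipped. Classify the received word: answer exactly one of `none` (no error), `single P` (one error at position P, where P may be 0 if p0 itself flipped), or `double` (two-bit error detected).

none

s1: b1⊕b3⊕b5⊕b7 = 0⊕0⊕0⊕0 = 0
s2: b2⊕b3⊕b6⊕b7 = 1⊕0⊕1⊕0 = 0
s4: b4⊕b5⊕b6⊕b7 = 1⊕0⊕1⊕0 = 0
Syndrome (s4...s1) = 000 → position 0 (no error).
Overall parity (XOR of all 8 bits, including p0): 1⊕0⊕1⊕0⊕1⊕0⊕1⊕0 = 0
Overall=0, syndrome position=0 → no error.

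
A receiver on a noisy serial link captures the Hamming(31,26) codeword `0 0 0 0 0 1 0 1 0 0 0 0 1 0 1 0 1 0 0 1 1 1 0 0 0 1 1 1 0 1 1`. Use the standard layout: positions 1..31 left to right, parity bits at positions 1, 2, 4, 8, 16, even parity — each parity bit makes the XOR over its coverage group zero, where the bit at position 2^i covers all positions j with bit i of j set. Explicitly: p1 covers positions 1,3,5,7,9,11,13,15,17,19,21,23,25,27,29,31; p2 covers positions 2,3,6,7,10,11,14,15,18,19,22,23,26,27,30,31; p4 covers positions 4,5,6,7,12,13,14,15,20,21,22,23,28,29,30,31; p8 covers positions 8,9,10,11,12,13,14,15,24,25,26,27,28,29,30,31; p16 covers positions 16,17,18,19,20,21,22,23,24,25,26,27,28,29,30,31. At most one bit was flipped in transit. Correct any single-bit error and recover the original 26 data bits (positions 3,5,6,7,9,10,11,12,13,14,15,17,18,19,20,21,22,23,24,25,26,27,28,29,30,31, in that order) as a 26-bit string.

00100000101100110000111011

s1: b1⊕b3⊕b5⊕b7⊕b9⊕b11⊕b13⊕b15⊕b17⊕b19⊕b21⊕b23⊕b25⊕b27⊕b29⊕b31 = 0⊕0⊕0⊕0⊕0⊕0⊕1⊕1⊕1⊕0⊕1⊕0⊕0⊕1⊕0⊕1 = 0
s2: b2⊕b3⊕b6⊕b7⊕b10⊕b11⊕b14⊕b15⊕b18⊕b19⊕b22⊕b23⊕b26⊕b27⊕b30⊕b31 = 0⊕0⊕1⊕0⊕0⊕0⊕0⊕1⊕0⊕0⊕1⊕0⊕1⊕1⊕1⊕1 = 1
s4: b4⊕b5⊕b6⊕b7⊕b12⊕b13⊕b14⊕b15⊕b20⊕b21⊕b22⊕b23⊕b28⊕b29⊕b30⊕b31 = 0⊕0⊕1⊕0⊕0⊕1⊕0⊕1⊕1⊕1⊕1⊕0⊕1⊕0⊕1⊕1 = 1
s8: b8⊕b9⊕b10⊕b11⊕b12⊕b13⊕b14⊕b15⊕b24⊕b25⊕b26⊕b27⊕b28⊕b29⊕b30⊕b31 = 1⊕0⊕0⊕0⊕0⊕1⊕0⊕1⊕0⊕0⊕1⊕1⊕1⊕0⊕1⊕1 = 0
s16: b16⊕b17⊕b18⊕b19⊕b20⊕b21⊕b22⊕b23⊕b24⊕b25⊕b26⊕b27⊕b28⊕b29⊕b30⊕b31 = 0⊕1⊕0⊕0⊕1⊕1⊕1⊕0⊕0⊕0⊕1⊕1⊕1⊕0⊕1⊕1 = 1
Syndrome (s16...s1) = 10110 → position 22.
Flip bit 22: corrected codeword = 0000010100001010100110000111011
Data bits at positions 3,5,6,7,9,10,11,12,13,14,15,17,18,19,20,21,22,23,24,25,26,27,28,29,30,31: 00100000101100110000111011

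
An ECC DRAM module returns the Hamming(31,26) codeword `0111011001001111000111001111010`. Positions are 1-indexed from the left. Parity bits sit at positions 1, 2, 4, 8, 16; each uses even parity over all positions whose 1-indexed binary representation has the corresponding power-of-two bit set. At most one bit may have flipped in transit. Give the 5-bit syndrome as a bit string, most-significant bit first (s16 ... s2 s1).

s1: b1⊕b3⊕b5⊕b7⊕b9⊕b11⊕b13⊕b15⊕b17⊕b19⊕b21⊕b23⊕b25⊕b27⊕b29⊕b31 = 0⊕1⊕0⊕1⊕0⊕0⊕1⊕1⊕0⊕0⊕1⊕0⊕1⊕1⊕0⊕0 = 1
s2: b2⊕b3⊕b6⊕b7⊕b10⊕b11⊕b14⊕b15⊕b18⊕b19⊕b22⊕b23⊕b26⊕b27⊕b30⊕b31 = 1⊕1⊕1⊕1⊕1⊕0⊕1⊕1⊕0⊕0⊕1⊕0⊕1⊕1⊕1⊕0 = 1
s4: b4⊕b5⊕b6⊕b7⊕b12⊕b13⊕b14⊕b15⊕b20⊕b21⊕b22⊕b23⊕b28⊕b29⊕b30⊕b31 = 1⊕0⊕1⊕1⊕0⊕1⊕1⊕1⊕1⊕1⊕1⊕0⊕1⊕0⊕1⊕0 = 1
s8: b8⊕b9⊕b10⊕b11⊕b12⊕b13⊕b14⊕b15⊕b24⊕b25⊕b26⊕b27⊕b28⊕b29⊕b30⊕b31 = 0⊕0⊕1⊕0⊕0⊕1⊕1⊕1⊕0⊕1⊕1⊕1⊕1⊕0⊕1⊕0 = 1
s16: b16⊕b17⊕b18⊕b19⊕b20⊕b21⊕b22⊕b23⊕b24⊕b25⊕b26⊕b27⊕b28⊕b29⊕b30⊕b31 = 1⊕0⊕0⊕0⊕1⊕1⊕1⊕0⊕0⊕1⊕1⊕1⊕1⊕0⊕1⊕0 = 1
Syndrome (s16...s1) = 11111 → position 31.

11111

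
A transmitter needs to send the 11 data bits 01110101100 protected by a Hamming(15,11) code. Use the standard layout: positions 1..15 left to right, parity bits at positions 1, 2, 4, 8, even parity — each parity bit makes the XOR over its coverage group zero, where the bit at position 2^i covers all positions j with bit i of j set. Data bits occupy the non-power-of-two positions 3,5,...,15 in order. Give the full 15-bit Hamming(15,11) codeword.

110111110101100

Place data bits at non-power-of-two positions: b3=0, b5=1, b6=1, b7=1, b9=0, b10=1, b11=0, b12=1, b13=1, b14=0, b15=0.
p1 = XOR of data positions {3,5,7,9,11,13,15} = 0⊕1⊕1⊕0⊕0⊕1⊕0 = 1
p2 = XOR of data positions {3,6,7,10,11,14,15} = 0⊕1⊕1⊕1⊕0⊕0⊕0 = 1
p4 = XOR of data positions {5,6,7,12,13,14,15} = 1⊕1⊕1⊕1⊕1⊕0⊕0 = 1
p8 = XOR of data positions {9,10,11,12,13,14,15} = 0⊕1⊕0⊕1⊕1⊕0⊕0 = 1
Codeword b1..b15 = 110111110101100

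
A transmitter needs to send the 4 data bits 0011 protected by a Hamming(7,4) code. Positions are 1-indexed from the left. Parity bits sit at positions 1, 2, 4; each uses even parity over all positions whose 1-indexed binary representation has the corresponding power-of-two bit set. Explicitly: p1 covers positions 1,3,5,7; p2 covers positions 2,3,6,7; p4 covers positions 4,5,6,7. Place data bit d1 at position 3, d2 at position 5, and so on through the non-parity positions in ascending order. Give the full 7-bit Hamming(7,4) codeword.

Place data bits at non-power-of-two positions: b3=0, b5=0, b6=1, b7=1.
p1 = XOR of data positions {3,5,7} = 0⊕0⊕1 = 1
p2 = XOR of data positions {3,6,7} = 0⊕1⊕1 = 0
p4 = XOR of data positions {5,6,7} = 0⊕1⊕1 = 0
Codeword b1..b7 = 1000011

1000011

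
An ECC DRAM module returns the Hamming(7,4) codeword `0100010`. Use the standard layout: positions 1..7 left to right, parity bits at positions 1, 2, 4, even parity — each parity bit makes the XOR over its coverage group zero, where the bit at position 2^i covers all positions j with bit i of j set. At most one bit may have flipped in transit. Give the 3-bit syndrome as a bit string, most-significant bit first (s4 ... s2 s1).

100

s1: b1⊕b3⊕b5⊕b7 = 0⊕0⊕0⊕0 = 0
s2: b2⊕b3⊕b6⊕b7 = 1⊕0⊕1⊕0 = 0
s4: b4⊕b5⊕b6⊕b7 = 0⊕0⊕1⊕0 = 1
Syndrome (s4...s1) = 100 → position 4.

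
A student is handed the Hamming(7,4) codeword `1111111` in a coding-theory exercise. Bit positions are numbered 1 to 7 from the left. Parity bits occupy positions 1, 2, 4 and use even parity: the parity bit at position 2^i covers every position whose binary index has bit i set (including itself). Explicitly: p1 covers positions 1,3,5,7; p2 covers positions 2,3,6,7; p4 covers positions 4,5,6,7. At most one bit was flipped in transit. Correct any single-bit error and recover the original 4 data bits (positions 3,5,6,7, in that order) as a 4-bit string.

s1: b1⊕b3⊕b5⊕b7 = 1⊕1⊕1⊕1 = 0
s2: b2⊕b3⊕b6⊕b7 = 1⊕1⊕1⊕1 = 0
s4: b4⊕b5⊕b6⊕b7 = 1⊕1⊕1⊕1 = 0
Syndrome (s4...s1) = 000 → position 0 (no error).
No correction needed.
Data bits at positions 3,5,6,7: 1111

1111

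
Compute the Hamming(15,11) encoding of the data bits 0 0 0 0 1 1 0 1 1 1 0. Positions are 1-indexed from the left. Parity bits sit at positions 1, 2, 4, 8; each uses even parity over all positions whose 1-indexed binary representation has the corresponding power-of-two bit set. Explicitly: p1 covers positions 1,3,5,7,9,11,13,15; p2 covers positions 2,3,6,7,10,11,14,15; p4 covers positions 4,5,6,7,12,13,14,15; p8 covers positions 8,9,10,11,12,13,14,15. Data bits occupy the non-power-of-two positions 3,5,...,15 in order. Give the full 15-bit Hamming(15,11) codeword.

Place data bits at non-power-of-two positions: b3=0, b5=0, b6=0, b7=0, b9=1, b10=1, b11=0, b12=1, b13=1, b14=1, b15=0.
p1 = XOR of data positions {3,5,7,9,11,13,15} = 0⊕0⊕0⊕1⊕0⊕1⊕0 = 0
p2 = XOR of data positions {3,6,7,10,11,14,15} = 0⊕0⊕0⊕1⊕0⊕1⊕0 = 0
p4 = XOR of data positions {5,6,7,12,13,14,15} = 0⊕0⊕0⊕1⊕1⊕1⊕0 = 1
p8 = XOR of data positions {9,10,11,12,13,14,15} = 1⊕1⊕0⊕1⊕1⊕1⊕0 = 1
Codeword b1..b15 = 000100011101110

000100011101110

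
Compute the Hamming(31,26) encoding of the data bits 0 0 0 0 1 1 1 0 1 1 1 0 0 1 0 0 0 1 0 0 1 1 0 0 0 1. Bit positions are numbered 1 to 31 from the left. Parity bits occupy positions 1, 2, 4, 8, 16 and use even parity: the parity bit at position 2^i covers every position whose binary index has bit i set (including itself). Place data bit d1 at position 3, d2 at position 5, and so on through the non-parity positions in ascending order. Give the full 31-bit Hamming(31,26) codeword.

Place data bits at non-power-of-two positions: b3=0, b5=0, b6=0, b7=0, b9=1, b10=1, b11=1, b12=0, b13=1, b14=1, b15=1, b17=0, b18=0, b19=1, b20=0, b21=0, b22=0, b23=1, b24=0, b25=0, b26=1, b27=1, b28=0, b29=0, b30=0, b31=1.
p1 = XOR of data positions {3,5,7,9,11,13,15,17,19,21,23,25,27,29,31} = 0⊕0⊕0⊕1⊕1⊕1⊕1⊕0⊕1⊕0⊕1⊕0⊕1⊕0⊕1 = 0
p2 = XOR of data positions {3,6,7,10,11,14,15,18,19,22,23,26,27,30,31} = 0⊕0⊕0⊕1⊕1⊕1⊕1⊕0⊕1⊕0⊕1⊕1⊕1⊕0⊕1 = 1
p4 = XOR of data positions {5,6,7,12,13,14,15,20,21,22,23,28,29,30,31} = 0⊕0⊕0⊕0⊕1⊕1⊕1⊕0⊕0⊕0⊕1⊕0⊕0⊕0⊕1 = 1
p8 = XOR of data positions {9,10,11,12,13,14,15,24,25,26,27,28,29,30,31} = 1⊕1⊕1⊕0⊕1⊕1⊕1⊕0⊕0⊕1⊕1⊕0⊕0⊕0⊕1 = 1
p16 = XOR of data positions {17,18,19,20,21,22,23,24,25,26,27,28,29,30,31} = 0⊕0⊕1⊕0⊕0⊕0⊕1⊕0⊕0⊕1⊕1⊕0⊕0⊕0⊕1 = 1
Codeword b1..b31 = 0101000111101111001000100110001

0101000111101111001000100110001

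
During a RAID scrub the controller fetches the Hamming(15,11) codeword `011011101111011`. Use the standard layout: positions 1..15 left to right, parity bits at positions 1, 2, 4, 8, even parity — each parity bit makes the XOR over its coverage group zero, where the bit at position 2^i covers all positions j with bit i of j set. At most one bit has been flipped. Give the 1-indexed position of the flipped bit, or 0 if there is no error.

0

s1: b1⊕b3⊕b5⊕b7⊕b9⊕b11⊕b13⊕b15 = 0⊕1⊕1⊕1⊕1⊕1⊕0⊕1 = 0
s2: b2⊕b3⊕b6⊕b7⊕b10⊕b11⊕b14⊕b15 = 1⊕1⊕1⊕1⊕1⊕1⊕1⊕1 = 0
s4: b4⊕b5⊕b6⊕b7⊕b12⊕b13⊕b14⊕b15 = 0⊕1⊕1⊕1⊕1⊕0⊕1⊕1 = 0
s8: b8⊕b9⊕b10⊕b11⊕b12⊕b13⊕b14⊕b15 = 0⊕1⊕1⊕1⊕1⊕0⊕1⊕1 = 0
Syndrome (s8...s1) = 0000 → position 0 (no error).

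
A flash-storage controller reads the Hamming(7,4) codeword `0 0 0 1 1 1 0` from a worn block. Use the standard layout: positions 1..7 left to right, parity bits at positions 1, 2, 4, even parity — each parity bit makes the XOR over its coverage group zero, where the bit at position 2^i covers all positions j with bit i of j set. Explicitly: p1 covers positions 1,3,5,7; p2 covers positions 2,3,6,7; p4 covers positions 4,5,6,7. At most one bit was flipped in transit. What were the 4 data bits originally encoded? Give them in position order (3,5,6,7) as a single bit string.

0111

s1: b1⊕b3⊕b5⊕b7 = 0⊕0⊕1⊕0 = 1
s2: b2⊕b3⊕b6⊕b7 = 0⊕0⊕1⊕0 = 1
s4: b4⊕b5⊕b6⊕b7 = 1⊕1⊕1⊕0 = 1
Syndrome (s4...s1) = 111 → position 7.
Flip bit 7: corrected codeword = 0001111
Data bits at positions 3,5,6,7: 0111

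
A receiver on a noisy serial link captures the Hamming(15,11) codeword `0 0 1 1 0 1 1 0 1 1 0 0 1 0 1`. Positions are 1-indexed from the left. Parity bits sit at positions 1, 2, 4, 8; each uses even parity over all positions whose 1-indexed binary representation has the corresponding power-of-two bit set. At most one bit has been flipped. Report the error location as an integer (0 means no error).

7

s1: b1⊕b3⊕b5⊕b7⊕b9⊕b11⊕b13⊕b15 = 0⊕1⊕0⊕1⊕1⊕0⊕1⊕1 = 1
s2: b2⊕b3⊕b6⊕b7⊕b10⊕b11⊕b14⊕b15 = 0⊕1⊕1⊕1⊕1⊕0⊕0⊕1 = 1
s4: b4⊕b5⊕b6⊕b7⊕b12⊕b13⊕b14⊕b15 = 1⊕0⊕1⊕1⊕0⊕1⊕0⊕1 = 1
s8: b8⊕b9⊕b10⊕b11⊕b12⊕b13⊕b14⊕b15 = 0⊕1⊕1⊕0⊕0⊕1⊕0⊕1 = 0
Syndrome (s8...s1) = 0111 → position 7.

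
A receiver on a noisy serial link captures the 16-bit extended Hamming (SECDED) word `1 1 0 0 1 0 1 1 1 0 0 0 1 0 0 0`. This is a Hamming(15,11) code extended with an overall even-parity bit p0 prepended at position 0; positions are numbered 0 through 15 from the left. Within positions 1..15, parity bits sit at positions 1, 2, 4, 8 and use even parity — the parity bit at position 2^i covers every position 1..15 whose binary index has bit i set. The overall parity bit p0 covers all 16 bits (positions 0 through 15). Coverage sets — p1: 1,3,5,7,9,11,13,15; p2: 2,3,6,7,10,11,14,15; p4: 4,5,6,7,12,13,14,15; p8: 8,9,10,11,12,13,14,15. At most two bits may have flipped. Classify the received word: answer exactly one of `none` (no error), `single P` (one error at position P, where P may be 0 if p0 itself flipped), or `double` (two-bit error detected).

s1: b1⊕b3⊕b5⊕b7⊕b9⊕b11⊕b13⊕b15 = 1⊕0⊕0⊕1⊕0⊕0⊕0⊕0 = 0
s2: b2⊕b3⊕b6⊕b7⊕b10⊕b11⊕b14⊕b15 = 0⊕0⊕1⊕1⊕0⊕0⊕0⊕0 = 0
s4: b4⊕b5⊕b6⊕b7⊕b12⊕b13⊕b14⊕b15 = 1⊕0⊕1⊕1⊕1⊕0⊕0⊕0 = 0
s8: b8⊕b9⊕b10⊕b11⊕b12⊕b13⊕b14⊕b15 = 1⊕0⊕0⊕0⊕1⊕0⊕0⊕0 = 0
Syndrome (s8...s1) = 0000 → position 0 (no error).
Overall parity (XOR of all 16 bits, including p0): 1⊕1⊕0⊕0⊕1⊕0⊕1⊕1⊕1⊕0⊕0⊕0⊕1⊕0⊕0⊕0 = 1
Overall=1, syndrome position=0 → single-bit error at position 0.

single 0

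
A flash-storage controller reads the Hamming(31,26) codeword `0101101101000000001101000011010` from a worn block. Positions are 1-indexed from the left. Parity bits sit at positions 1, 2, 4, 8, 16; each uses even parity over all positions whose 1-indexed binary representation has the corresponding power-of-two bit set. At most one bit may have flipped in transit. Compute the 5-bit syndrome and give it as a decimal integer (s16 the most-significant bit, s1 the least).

s1: b1⊕b3⊕b5⊕b7⊕b9⊕b11⊕b13⊕b15⊕b17⊕b19⊕b21⊕b23⊕b25⊕b27⊕b29⊕b31 = 0⊕0⊕1⊕1⊕0⊕0⊕0⊕0⊕0⊕1⊕0⊕0⊕0⊕1⊕0⊕0 = 0
s2: b2⊕b3⊕b6⊕b7⊕b10⊕b11⊕b14⊕b15⊕b18⊕b19⊕b22⊕b23⊕b26⊕b27⊕b30⊕b31 = 1⊕0⊕0⊕1⊕1⊕0⊕0⊕0⊕0⊕1⊕1⊕0⊕0⊕1⊕1⊕0 = 1
s4: b4⊕b5⊕b6⊕b7⊕b12⊕b13⊕b14⊕b15⊕b20⊕b21⊕b22⊕b23⊕b28⊕b29⊕b30⊕b31 = 1⊕1⊕0⊕1⊕0⊕0⊕0⊕0⊕1⊕0⊕1⊕0⊕1⊕0⊕1⊕0 = 1
s8: b8⊕b9⊕b10⊕b11⊕b12⊕b13⊕b14⊕b15⊕b24⊕b25⊕b26⊕b27⊕b28⊕b29⊕b30⊕b31 = 1⊕0⊕1⊕0⊕0⊕0⊕0⊕0⊕0⊕0⊕0⊕1⊕1⊕0⊕1⊕0 = 1
s16: b16⊕b17⊕b18⊕b19⊕b20⊕b21⊕b22⊕b23⊕b24⊕b25⊕b26⊕b27⊕b28⊕b29⊕b30⊕b31 = 0⊕0⊕0⊕1⊕1⊕0⊕1⊕0⊕0⊕0⊕0⊕1⊕1⊕0⊕1⊕0 = 0
Syndrome (s16...s1) = 01110 → position 14.

14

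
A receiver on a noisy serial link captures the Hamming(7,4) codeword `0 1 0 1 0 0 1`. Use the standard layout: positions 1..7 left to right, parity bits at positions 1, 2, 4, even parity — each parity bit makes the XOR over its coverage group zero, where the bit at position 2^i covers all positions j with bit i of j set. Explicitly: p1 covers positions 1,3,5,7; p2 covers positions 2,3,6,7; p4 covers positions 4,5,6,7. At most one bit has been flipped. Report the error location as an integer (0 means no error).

1

s1: b1⊕b3⊕b5⊕b7 = 0⊕0⊕0⊕1 = 1
s2: b2⊕b3⊕b6⊕b7 = 1⊕0⊕0⊕1 = 0
s4: b4⊕b5⊕b6⊕b7 = 1⊕0⊕0⊕1 = 0
Syndrome (s4...s1) = 001 → position 1.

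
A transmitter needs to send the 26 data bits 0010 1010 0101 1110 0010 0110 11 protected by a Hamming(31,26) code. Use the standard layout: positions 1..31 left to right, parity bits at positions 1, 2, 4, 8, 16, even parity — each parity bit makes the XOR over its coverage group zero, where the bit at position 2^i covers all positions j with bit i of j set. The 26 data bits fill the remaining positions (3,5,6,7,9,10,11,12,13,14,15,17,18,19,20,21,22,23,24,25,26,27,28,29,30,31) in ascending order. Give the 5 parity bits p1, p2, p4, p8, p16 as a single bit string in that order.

Place data bits at non-power-of-two positions: b3=0, b5=0, b6=1, b7=0, b9=1, b10=0, b11=1, b12=0, b13=0, b14=1, b15=0, b17=1, b18=1, b19=1, b20=1, b21=0, b22=0, b23=0, b24=1, b25=0, b26=0, b27=1, b28=1, b29=0, b30=1, b31=1.
p1 = XOR of data positions {3,5,7,9,11,13,15,17,19,21,23,25,27,29,31} = 0⊕0⊕0⊕1⊕1⊕0⊕0⊕1⊕1⊕0⊕0⊕0⊕1⊕0⊕1 = 0
p2 = XOR of data positions {3,6,7,10,11,14,15,18,19,22,23,26,27,30,31} = 0⊕1⊕0⊕0⊕1⊕1⊕0⊕1⊕1⊕0⊕0⊕0⊕1⊕1⊕1 = 0
p4 = XOR of data positions {5,6,7,12,13,14,15,20,21,22,23,28,29,30,31} = 0⊕1⊕0⊕0⊕0⊕1⊕0⊕1⊕0⊕0⊕0⊕1⊕0⊕1⊕1 = 0
p8 = XOR of data positions {9,10,11,12,13,14,15,24,25,26,27,28,29,30,31} = 1⊕0⊕1⊕0⊕0⊕1⊕0⊕1⊕0⊕0⊕1⊕1⊕0⊕1⊕1 = 0
p16 = XOR of data positions {17,18,19,20,21,22,23,24,25,26,27,28,29,30,31} = 1⊕1⊕1⊕1⊕0⊕0⊕0⊕1⊕0⊕0⊕1⊕1⊕0⊕1⊕1 = 1
Parity bits p1,p2,p4,p8,p16 = 00001

00001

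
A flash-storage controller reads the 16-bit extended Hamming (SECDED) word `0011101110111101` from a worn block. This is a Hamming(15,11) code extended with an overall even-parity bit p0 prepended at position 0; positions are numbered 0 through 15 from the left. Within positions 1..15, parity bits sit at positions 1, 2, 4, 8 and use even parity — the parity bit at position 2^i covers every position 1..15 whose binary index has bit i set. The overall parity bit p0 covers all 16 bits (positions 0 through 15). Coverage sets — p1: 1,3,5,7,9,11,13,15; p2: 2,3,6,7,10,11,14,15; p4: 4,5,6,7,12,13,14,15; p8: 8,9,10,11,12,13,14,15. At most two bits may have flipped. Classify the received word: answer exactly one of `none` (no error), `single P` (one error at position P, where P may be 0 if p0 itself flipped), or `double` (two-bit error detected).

s1: b1⊕b3⊕b5⊕b7⊕b9⊕b11⊕b13⊕b15 = 0⊕1⊕0⊕1⊕0⊕1⊕1⊕1 = 1
s2: b2⊕b3⊕b6⊕b7⊕b10⊕b11⊕b14⊕b15 = 1⊕1⊕1⊕1⊕1⊕1⊕0⊕1 = 1
s4: b4⊕b5⊕b6⊕b7⊕b12⊕b13⊕b14⊕b15 = 1⊕0⊕1⊕1⊕1⊕1⊕0⊕1 = 0
s8: b8⊕b9⊕b10⊕b11⊕b12⊕b13⊕b14⊕b15 = 1⊕0⊕1⊕1⊕1⊕1⊕0⊕1 = 0
Syndrome (s8...s1) = 0011 → position 3.
Overall parity (XOR of all 16 bits, including p0): 0⊕0⊕1⊕1⊕1⊕0⊕1⊕1⊕1⊕0⊕1⊕1⊕1⊕1⊕0⊕1 = 1
Overall=1, syndrome position=3 → single-bit error at position 3.

single 3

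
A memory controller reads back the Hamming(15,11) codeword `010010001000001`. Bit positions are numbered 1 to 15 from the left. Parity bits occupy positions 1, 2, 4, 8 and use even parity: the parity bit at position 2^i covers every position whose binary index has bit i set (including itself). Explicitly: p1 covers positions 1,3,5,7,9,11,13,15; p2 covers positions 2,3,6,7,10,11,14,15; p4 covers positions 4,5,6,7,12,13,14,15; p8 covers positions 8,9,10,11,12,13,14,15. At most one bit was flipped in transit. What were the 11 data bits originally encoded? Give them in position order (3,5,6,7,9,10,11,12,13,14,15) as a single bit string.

s1: b1⊕b3⊕b5⊕b7⊕b9⊕b11⊕b13⊕b15 = 0⊕0⊕1⊕0⊕1⊕0⊕0⊕1 = 1
s2: b2⊕b3⊕b6⊕b7⊕b10⊕b11⊕b14⊕b15 = 1⊕0⊕0⊕0⊕0⊕0⊕0⊕1 = 0
s4: b4⊕b5⊕b6⊕b7⊕b12⊕b13⊕b14⊕b15 = 0⊕1⊕0⊕0⊕0⊕0⊕0⊕1 = 0
s8: b8⊕b9⊕b10⊕b11⊕b12⊕b13⊕b14⊕b15 = 0⊕1⊕0⊕0⊕0⊕0⊕0⊕1 = 0
Syndrome (s8...s1) = 0001 → position 1.
Flip bit 1: corrected codeword = 110010001000001
Data bits at positions 3,5,6,7,9,10,11,12,13,14,15: 01001000001

01001000001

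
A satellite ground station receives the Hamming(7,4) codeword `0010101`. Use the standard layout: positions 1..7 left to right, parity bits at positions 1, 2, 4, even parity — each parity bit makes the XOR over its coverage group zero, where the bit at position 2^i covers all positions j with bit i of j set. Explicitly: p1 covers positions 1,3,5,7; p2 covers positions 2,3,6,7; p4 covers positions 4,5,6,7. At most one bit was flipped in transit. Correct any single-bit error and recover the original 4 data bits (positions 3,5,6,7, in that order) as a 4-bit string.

s1: b1⊕b3⊕b5⊕b7 = 0⊕1⊕1⊕1 = 1
s2: b2⊕b3⊕b6⊕b7 = 0⊕1⊕0⊕1 = 0
s4: b4⊕b5⊕b6⊕b7 = 0⊕1⊕0⊕1 = 0
Syndrome (s4...s1) = 001 → position 1.
Flip bit 1: corrected codeword = 1010101
Data bits at positions 3,5,6,7: 1101

1101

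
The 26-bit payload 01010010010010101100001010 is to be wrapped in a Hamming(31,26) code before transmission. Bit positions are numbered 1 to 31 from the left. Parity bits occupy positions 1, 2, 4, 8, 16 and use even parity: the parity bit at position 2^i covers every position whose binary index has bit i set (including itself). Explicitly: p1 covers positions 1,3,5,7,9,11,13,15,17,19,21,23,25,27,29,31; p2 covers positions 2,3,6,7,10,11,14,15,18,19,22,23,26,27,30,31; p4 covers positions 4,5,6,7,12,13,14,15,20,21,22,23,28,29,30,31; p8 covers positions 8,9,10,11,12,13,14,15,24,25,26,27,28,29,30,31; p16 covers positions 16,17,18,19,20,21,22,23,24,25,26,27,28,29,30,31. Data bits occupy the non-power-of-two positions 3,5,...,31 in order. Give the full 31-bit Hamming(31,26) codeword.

Place data bits at non-power-of-two positions: b3=0, b5=1, b6=0, b7=1, b9=0, b10=0, b11=1, b12=0, b13=0, b14=1, b15=0, b17=0, b18=1, b19=0, b20=1, b21=0, b22=1, b23=1, b24=0, b25=0, b26=0, b27=0, b28=1, b29=0, b30=1, b31=0.
p1 = XOR of data positions {3,5,7,9,11,13,15,17,19,21,23,25,27,29,31} = 0⊕1⊕1⊕0⊕1⊕0⊕0⊕0⊕0⊕0⊕1⊕0⊕0⊕0⊕0 = 0
p2 = XOR of data positions {3,6,7,10,11,14,15,18,19,22,23,26,27,30,31} = 0⊕0⊕1⊕0⊕1⊕1⊕0⊕1⊕0⊕1⊕1⊕0⊕0⊕1⊕0 = 1
p4 = XOR of data positions {5,6,7,12,13,14,15,20,21,22,23,28,29,30,31} = 1⊕0⊕1⊕0⊕0⊕1⊕0⊕1⊕0⊕1⊕1⊕1⊕0⊕1⊕0 = 0
p8 = XOR of data positions {9,10,11,12,13,14,15,24,25,26,27,28,29,30,31} = 0⊕0⊕1⊕0⊕0⊕1⊕0⊕0⊕0⊕0⊕0⊕1⊕0⊕1⊕0 = 0
p16 = XOR of data positions {17,18,19,20,21,22,23,24,25,26,27,28,29,30,31} = 0⊕1⊕0⊕1⊕0⊕1⊕1⊕0⊕0⊕0⊕0⊕1⊕0⊕1⊕0 = 0
Codeword b1..b31 = 0100101000100100010101100001010

0100101000100100010101100001010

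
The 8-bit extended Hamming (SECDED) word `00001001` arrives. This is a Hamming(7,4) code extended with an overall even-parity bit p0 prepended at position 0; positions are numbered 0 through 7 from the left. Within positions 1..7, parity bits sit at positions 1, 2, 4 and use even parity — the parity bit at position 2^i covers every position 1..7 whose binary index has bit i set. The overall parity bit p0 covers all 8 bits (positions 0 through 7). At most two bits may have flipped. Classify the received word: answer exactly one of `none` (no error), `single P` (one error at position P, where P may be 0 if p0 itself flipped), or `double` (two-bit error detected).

double

s1: b1⊕b3⊕b5⊕b7 = 0⊕0⊕0⊕1 = 1
s2: b2⊕b3⊕b6⊕b7 = 0⊕0⊕0⊕1 = 1
s4: b4⊕b5⊕b6⊕b7 = 1⊕0⊕0⊕1 = 0
Syndrome (s4...s1) = 011 → position 3.
Overall parity (XOR of all 8 bits, including p0): 0⊕0⊕0⊕0⊕1⊕0⊕0⊕1 = 0
Overall=0, syndrome position=3 → double-bit error detected (uncorrectable).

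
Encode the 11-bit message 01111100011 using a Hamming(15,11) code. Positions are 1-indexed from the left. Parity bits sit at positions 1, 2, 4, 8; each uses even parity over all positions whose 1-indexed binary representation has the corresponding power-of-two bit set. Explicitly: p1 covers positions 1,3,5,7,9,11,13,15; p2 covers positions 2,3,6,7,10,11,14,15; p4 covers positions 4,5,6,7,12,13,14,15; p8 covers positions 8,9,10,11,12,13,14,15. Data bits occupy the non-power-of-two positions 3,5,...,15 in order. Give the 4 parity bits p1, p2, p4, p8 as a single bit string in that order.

0110

Place data bits at non-power-of-two positions: b3=0, b5=1, b6=1, b7=1, b9=1, b10=1, b11=0, b12=0, b13=0, b14=1, b15=1.
p1 = XOR of data positions {3,5,7,9,11,13,15} = 0⊕1⊕1⊕1⊕0⊕0⊕1 = 0
p2 = XOR of data positions {3,6,7,10,11,14,15} = 0⊕1⊕1⊕1⊕0⊕1⊕1 = 1
p4 = XOR of data positions {5,6,7,12,13,14,15} = 1⊕1⊕1⊕0⊕0⊕1⊕1 = 1
p8 = XOR of data positions {9,10,11,12,13,14,15} = 1⊕1⊕0⊕0⊕0⊕1⊕1 = 0
Parity bits p1,p2,p4,p8 = 0110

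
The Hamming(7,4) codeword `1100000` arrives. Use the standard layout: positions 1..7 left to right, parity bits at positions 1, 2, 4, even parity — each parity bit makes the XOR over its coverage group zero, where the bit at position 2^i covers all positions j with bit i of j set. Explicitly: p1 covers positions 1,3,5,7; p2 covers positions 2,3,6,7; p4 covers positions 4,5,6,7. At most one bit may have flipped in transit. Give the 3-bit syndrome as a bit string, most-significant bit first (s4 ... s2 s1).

011

s1: b1⊕b3⊕b5⊕b7 = 1⊕0⊕0⊕0 = 1
s2: b2⊕b3⊕b6⊕b7 = 1⊕0⊕0⊕0 = 1
s4: b4⊕b5⊕b6⊕b7 = 0⊕0⊕0⊕0 = 0
Syndrome (s4...s1) = 011 → position 3.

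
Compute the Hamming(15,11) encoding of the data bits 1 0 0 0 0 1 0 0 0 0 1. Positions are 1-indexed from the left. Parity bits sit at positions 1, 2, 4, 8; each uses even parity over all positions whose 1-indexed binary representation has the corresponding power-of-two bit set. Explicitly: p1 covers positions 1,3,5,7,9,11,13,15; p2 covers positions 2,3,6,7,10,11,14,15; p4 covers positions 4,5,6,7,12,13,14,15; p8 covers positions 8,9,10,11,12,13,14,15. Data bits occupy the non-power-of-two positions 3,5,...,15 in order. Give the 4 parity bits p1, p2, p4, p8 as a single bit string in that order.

0110

Place data bits at non-power-of-two positions: b3=1, b5=0, b6=0, b7=0, b9=0, b10=1, b11=0, b12=0, b13=0, b14=0, b15=1.
p1 = XOR of data positions {3,5,7,9,11,13,15} = 1⊕0⊕0⊕0⊕0⊕0⊕1 = 0
p2 = XOR of data positions {3,6,7,10,11,14,15} = 1⊕0⊕0⊕1⊕0⊕0⊕1 = 1
p4 = XOR of data positions {5,6,7,12,13,14,15} = 0⊕0⊕0⊕0⊕0⊕0⊕1 = 1
p8 = XOR of data positions {9,10,11,12,13,14,15} = 0⊕1⊕0⊕0⊕0⊕0⊕1 = 0
Parity bits p1,p2,p4,p8 = 0110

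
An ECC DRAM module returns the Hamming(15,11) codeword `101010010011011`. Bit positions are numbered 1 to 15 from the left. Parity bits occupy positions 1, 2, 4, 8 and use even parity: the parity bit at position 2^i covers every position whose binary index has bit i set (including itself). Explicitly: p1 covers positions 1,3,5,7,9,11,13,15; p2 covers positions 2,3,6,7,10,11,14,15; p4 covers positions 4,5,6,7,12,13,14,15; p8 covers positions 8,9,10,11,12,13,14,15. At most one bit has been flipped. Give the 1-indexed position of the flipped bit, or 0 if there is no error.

9

s1: b1⊕b3⊕b5⊕b7⊕b9⊕b11⊕b13⊕b15 = 1⊕1⊕1⊕0⊕0⊕1⊕0⊕1 = 1
s2: b2⊕b3⊕b6⊕b7⊕b10⊕b11⊕b14⊕b15 = 0⊕1⊕0⊕0⊕0⊕1⊕1⊕1 = 0
s4: b4⊕b5⊕b6⊕b7⊕b12⊕b13⊕b14⊕b15 = 0⊕1⊕0⊕0⊕1⊕0⊕1⊕1 = 0
s8: b8⊕b9⊕b10⊕b11⊕b12⊕b13⊕b14⊕b15 = 1⊕0⊕0⊕1⊕1⊕0⊕1⊕1 = 1
Syndrome (s8...s1) = 1001 → position 9.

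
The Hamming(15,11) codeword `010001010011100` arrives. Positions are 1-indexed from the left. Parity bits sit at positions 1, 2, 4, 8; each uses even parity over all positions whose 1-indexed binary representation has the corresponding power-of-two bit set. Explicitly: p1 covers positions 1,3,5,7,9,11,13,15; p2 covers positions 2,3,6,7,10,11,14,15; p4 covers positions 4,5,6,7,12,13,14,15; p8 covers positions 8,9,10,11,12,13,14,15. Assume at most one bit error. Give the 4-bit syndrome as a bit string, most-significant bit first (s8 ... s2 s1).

s1: b1⊕b3⊕b5⊕b7⊕b9⊕b11⊕b13⊕b15 = 0⊕0⊕0⊕0⊕0⊕1⊕1⊕0 = 0
s2: b2⊕b3⊕b6⊕b7⊕b10⊕b11⊕b14⊕b15 = 1⊕0⊕1⊕0⊕0⊕1⊕0⊕0 = 1
s4: b4⊕b5⊕b6⊕b7⊕b12⊕b13⊕b14⊕b15 = 0⊕0⊕1⊕0⊕1⊕1⊕0⊕0 = 1
s8: b8⊕b9⊕b10⊕b11⊕b12⊕b13⊕b14⊕b15 = 1⊕0⊕0⊕1⊕1⊕1⊕0⊕0 = 0
Syndrome (s8...s1) = 0110 → position 6.

0110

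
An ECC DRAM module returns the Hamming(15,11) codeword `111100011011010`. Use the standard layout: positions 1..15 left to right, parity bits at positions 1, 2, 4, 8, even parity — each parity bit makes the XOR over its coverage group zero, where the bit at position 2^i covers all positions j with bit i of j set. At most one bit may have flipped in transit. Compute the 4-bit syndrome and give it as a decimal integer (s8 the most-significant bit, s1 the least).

s1: b1⊕b3⊕b5⊕b7⊕b9⊕b11⊕b13⊕b15 = 1⊕1⊕0⊕0⊕1⊕1⊕0⊕0 = 0
s2: b2⊕b3⊕b6⊕b7⊕b10⊕b11⊕b14⊕b15 = 1⊕1⊕0⊕0⊕0⊕1⊕1⊕0 = 0
s4: b4⊕b5⊕b6⊕b7⊕b12⊕b13⊕b14⊕b15 = 1⊕0⊕0⊕0⊕1⊕0⊕1⊕0 = 1
s8: b8⊕b9⊕b10⊕b11⊕b12⊕b13⊕b14⊕b15 = 1⊕1⊕0⊕1⊕1⊕0⊕1⊕0 = 1
Syndrome (s8...s1) = 1100 → position 12.

12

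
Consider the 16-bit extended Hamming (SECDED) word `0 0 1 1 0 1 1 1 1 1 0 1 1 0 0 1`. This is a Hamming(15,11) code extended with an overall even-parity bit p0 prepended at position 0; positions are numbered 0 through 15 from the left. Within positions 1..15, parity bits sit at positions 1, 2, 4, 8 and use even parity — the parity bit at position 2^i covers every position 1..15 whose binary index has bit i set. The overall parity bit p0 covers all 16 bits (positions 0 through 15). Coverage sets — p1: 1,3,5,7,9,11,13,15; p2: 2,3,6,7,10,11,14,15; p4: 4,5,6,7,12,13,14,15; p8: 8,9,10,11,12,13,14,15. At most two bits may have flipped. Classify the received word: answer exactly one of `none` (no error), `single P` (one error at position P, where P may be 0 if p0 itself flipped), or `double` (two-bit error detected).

s1: b1⊕b3⊕b5⊕b7⊕b9⊕b11⊕b13⊕b15 = 0⊕1⊕1⊕1⊕1⊕1⊕0⊕1 = 0
s2: b2⊕b3⊕b6⊕b7⊕b10⊕b11⊕b14⊕b15 = 1⊕1⊕1⊕1⊕0⊕1⊕0⊕1 = 0
s4: b4⊕b5⊕b6⊕b7⊕b12⊕b13⊕b14⊕b15 = 0⊕1⊕1⊕1⊕1⊕0⊕0⊕1 = 1
s8: b8⊕b9⊕b10⊕b11⊕b12⊕b13⊕b14⊕b15 = 1⊕1⊕0⊕1⊕1⊕0⊕0⊕1 = 1
Syndrome (s8...s1) = 1100 → position 12.
Overall parity (XOR of all 16 bits, including p0): 0⊕0⊕1⊕1⊕0⊕1⊕1⊕1⊕1⊕1⊕0⊕1⊕1⊕0⊕0⊕1 = 0
Overall=0, syndrome position=12 → double-bit error detected (uncorrectable).

double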